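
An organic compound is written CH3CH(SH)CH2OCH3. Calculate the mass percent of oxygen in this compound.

15.07%

Atom tally by fragment:
  CH3 → C:1 H:3
  CH(SH) → C:1 H:2 S:1
  CH2OCH3 → C:2 H:5 O:1
Element totals:
  C: 4
  H: 10
  O: 1
  S: 1
Molecular formula: C4H10OS.
Molar mass = 106.183 g/mol.
Mass from O: 1 × 15.999 = 15.999 g/mol.
%O = 15.999 / 106.183 × 100 = 15.07%.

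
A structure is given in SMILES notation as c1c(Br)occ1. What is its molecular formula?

C4H3BrO

Atom tally by fragment:
  furan ring core → C:4 H:4 O:1
  (− 1 ring H displaced by substituents)
  + Br → Br:1
Element totals:
  C: 4
  H: 3
  Br: 1
  O: 1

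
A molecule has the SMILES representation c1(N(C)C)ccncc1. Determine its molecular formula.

Atom tally by fragment:
  pyridine ring core → C:5 H:5 N:1
  (− 1 ring H displaced by substituents)
  + N(CH3)2 → N:1 C:2 H:6
Element totals:
  C: 7
  H: 10
  N: 2

C7H10N2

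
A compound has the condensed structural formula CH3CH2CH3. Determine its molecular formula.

C3H8

Element totals:
  C: 3
  H: 8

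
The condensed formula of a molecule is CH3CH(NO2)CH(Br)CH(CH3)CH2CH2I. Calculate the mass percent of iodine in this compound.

Atom tally by fragment:
  CH3 → C:1 H:3
  CH(NO2) → C:1 H:1 N:1 O:2
  CH(Br) → C:1 H:1 Br:1
  CH(CH3) → C:2 H:4
  CH2 → C:1 H:2
  CH2I → C:1 H:2 I:1
Element totals:
  C: 7
  H: 13
  Br: 1
  I: 1
  N: 1
  O: 2
Molecular formula: C7H13BrINO2.
Molar mass = 349.994 g/mol.
Mass from I: 1 × 126.904 = 126.904 g/mol.
%I = 126.904 / 349.994 × 100 = 36.26%.

36.26%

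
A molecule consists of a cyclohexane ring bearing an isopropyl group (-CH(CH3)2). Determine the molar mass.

Atom tally by fragment:
  cyclohexane ring core → C:6 H:12
  (− 1 ring H displaced by substituents)
  + CH(CH3)2 → C:3 H:7
Element totals:
  C: 9
  H: 18
Molecular formula: C9H18.
  M = 9(12.011) + 18(1.008)
    = 108.099 + 18.144 = 126.243

126.24 g/mol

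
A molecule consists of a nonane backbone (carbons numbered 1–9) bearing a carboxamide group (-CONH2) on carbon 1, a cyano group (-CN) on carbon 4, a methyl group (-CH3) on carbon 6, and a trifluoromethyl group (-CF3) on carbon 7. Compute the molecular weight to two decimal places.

278.32 g/mol

Atom tally by fragment:
  H2NOCCH2 → C:2 H:4 O:1 N:1
  CH2 → C:1 H:2
  CH2 → C:1 H:2
  CH(CN) → C:2 H:1 N:1
  CH2 → C:1 H:2
  CH(CH3) → C:2 H:4
  CH(CF3) → C:2 H:1 F:3
  CH2 → C:1 H:2
  CH3 → C:1 H:3
Element totals:
  C: 13
  H: 21
  F: 3
  N: 2
  O: 1
Molecular formula: C13H21F3N2O.
  M = 13(12.011) + 21(1.008) + 3(18.998) + 2(14.007) + 15.999
    = 156.143 + 21.168 + 56.994 + 28.014 + 15.999 = 278.318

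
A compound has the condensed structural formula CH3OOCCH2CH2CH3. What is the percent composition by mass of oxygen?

31.33%

Atom tally by fragment:
  CH3OOCCH2 → C:3 H:5 O:2
  CH2 → C:1 H:2
  CH3 → C:1 H:3
Element totals:
  C: 5
  H: 10
  O: 2
Molecular formula: C5H10O2.
Molar mass = 102.133 g/mol.
Mass from O: 2 × 15.999 = 31.998 g/mol.
%O = 31.998 / 102.133 × 100 = 31.33%.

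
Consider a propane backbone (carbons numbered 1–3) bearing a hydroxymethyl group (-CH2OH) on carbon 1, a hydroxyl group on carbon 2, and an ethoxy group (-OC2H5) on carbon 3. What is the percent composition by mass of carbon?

Atom tally by fragment:
  HOCH2CH2 → C:2 H:5 O:1
  CH(OH) → C:1 H:2 O:1
  CH2OC2H5 → C:3 H:7 O:1
Element totals:
  C: 6
  H: 14
  O: 3
Molecular formula: C6H14O3.
Molar mass = 134.175 g/mol.
Mass from C: 6 × 12.011 = 72.066 g/mol.
%C = 72.066 / 134.175 × 100 = 53.71%.

53.71%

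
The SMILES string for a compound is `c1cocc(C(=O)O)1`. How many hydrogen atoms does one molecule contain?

Atom tally by fragment:
  furan ring core → C:4 H:4 O:1
  (− 1 ring H displaced by substituents)
  + COOH → C:1 H:1 O:2
Element totals:
  C: 5
  H: 4
  O: 3

4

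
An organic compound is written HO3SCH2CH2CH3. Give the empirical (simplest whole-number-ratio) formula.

Atom tally by fragment:
  HO3SCH2 → C:1 H:3 S:1 O:3
  CH2 → C:1 H:2
  CH3 → C:1 H:3
Element totals:
  C: 3
  H: 8
  O: 3
  S: 1
Molecular formula: C3H8O3S.
gcd of subscripts (3, 8, 3, 1) = 1, so the empirical formula equals the molecular formula.

C3H8O3S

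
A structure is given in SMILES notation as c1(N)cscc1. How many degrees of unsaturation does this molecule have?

3

Atom tally by fragment:
  thiophene ring core → C:4 H:4 S:1
  (− 1 ring H displaced by substituents)
  + NH2 → N:1 H:2
Element totals:
  C: 4
  H: 5
  N: 1
  S: 1
Molecular formula: C4H5NS.
DoU = (2C + 2 + N − H − X) / 2 = (2·4 + 2 + 1 − 5 − 0) / 2 = 3.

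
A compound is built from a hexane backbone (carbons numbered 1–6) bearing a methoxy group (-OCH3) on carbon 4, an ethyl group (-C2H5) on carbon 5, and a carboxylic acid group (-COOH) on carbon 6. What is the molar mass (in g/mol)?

188.27 g/mol

Atom tally by fragment:
  CH3 → C:1 H:3
  CH2 → C:1 H:2
  CH2 → C:1 H:2
  CH(OCH3) → C:2 H:4 O:1
  CH(C2H5) → C:3 H:6
  CH2COOH → C:2 H:3 O:2
Element totals:
  C: 10
  H: 20
  O: 3
Molecular formula: C10H20O3.
  M = 10(12.011) + 20(1.008) + 3(15.999)
    = 120.110 + 20.160 + 47.997 = 188.267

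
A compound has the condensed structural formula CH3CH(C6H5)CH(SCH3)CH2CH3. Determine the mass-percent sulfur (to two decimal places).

16.50%

Atom tally by fragment:
  CH3 → C:1 H:3
  CH(C6H5) → C:7 H:6
  CH(SCH3) → C:2 H:4 S:1
  CH2 → C:1 H:2
  CH3 → C:1 H:3
Element totals:
  C: 12
  H: 18
  S: 1
Molecular formula: C12H18S.
Molar mass = 194.336 g/mol.
Mass from S: 1 × 32.06 = 32.060 g/mol.
%S = 32.060 / 194.336 × 100 = 16.50%.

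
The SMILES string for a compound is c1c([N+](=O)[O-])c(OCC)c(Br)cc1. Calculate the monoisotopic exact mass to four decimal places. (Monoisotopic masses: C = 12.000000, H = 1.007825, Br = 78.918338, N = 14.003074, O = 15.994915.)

Atom tally by fragment:
  benzene ring core → C:6 H:6
  (− 3 ring H displaced by substituents)
  + NO2 → N:1 O:2
  + OC2H5 → C:2 H:5 O:1
  + Br → Br:1
Element totals:
  C: 8
  H: 8
  Br: 1
  N: 1
  O: 3
Molecular formula: C8H8BrNO3.
  M = 8(12.0) + 8(1.007825) + 78.918338 + 14.003074 + 3(15.994915)
    = 96.000000 + 8.062600 + 78.918338 + 14.003074 + 47.984745 = 244.968757

244.9688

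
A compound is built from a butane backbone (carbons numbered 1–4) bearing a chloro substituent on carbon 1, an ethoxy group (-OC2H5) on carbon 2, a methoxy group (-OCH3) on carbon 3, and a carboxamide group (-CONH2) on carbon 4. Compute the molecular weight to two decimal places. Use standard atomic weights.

209.67 g/mol

Atom tally by fragment:
  ClCH2 → C:1 H:2 Cl:1
  CH(OC2H5) → C:3 H:6 O:1
  CH(OCH3) → C:2 H:4 O:1
  CH2CONH2 → C:2 H:4 O:1 N:1
Element totals:
  C: 8
  H: 16
  Cl: 1
  N: 1
  O: 3
Molecular formula: C8H16ClNO3.
  M = 8(12.011) + 16(1.008) + 35.45 + 14.007 + 3(15.999)
    = 96.088 + 16.128 + 35.450 + 14.007 + 47.997 = 209.670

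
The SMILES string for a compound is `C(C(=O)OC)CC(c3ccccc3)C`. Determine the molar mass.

192.26 g/mol

Atom tally by fragment:
  CH3OOCCH2 → C:3 H:5 O:2
  CH2 → C:1 H:2
  CH(C6H5) → C:7 H:6
  CH3 → C:1 H:3
Element totals:
  C: 12
  H: 16
  O: 2
Molecular formula: C12H16O2.
  M = 12(12.011) + 16(1.008) + 2(15.999)
    = 144.132 + 16.128 + 31.998 = 192.258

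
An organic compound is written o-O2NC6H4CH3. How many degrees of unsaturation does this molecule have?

Element totals:
  C: 7
  H: 7
  N: 1
  O: 2
Molecular formula: C7H7NO2.
DoU = (2C + 2 + N − H − X) / 2 = (2·7 + 2 + 1 − 7 − 0) / 2 = 5.

5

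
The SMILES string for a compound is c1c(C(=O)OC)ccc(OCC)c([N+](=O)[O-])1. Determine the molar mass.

225.20 g/mol

Atom tally by fragment:
  benzene ring core → C:6 H:6
  (− 3 ring H displaced by substituents)
  + COOCH3 → C:2 H:3 O:2
  + OC2H5 → C:2 H:5 O:1
  + NO2 → N:1 O:2
Element totals:
  C: 10
  H: 11
  N: 1
  O: 5
Molecular formula: C10H11NO5.
  M = 10(12.011) + 11(1.008) + 14.007 + 5(15.999)
    = 120.110 + 11.088 + 14.007 + 79.995 = 225.200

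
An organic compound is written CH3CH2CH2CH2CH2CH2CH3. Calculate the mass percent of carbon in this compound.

83.90%

Atom tally by fragment:
  CH3 → C:1 H:3
  CH2 → C:1 H:2
  CH2 → C:1 H:2
  CH2 → C:1 H:2
  CH2 → C:1 H:2
  CH2 → C:1 H:2
  CH3 → C:1 H:3
Element totals:
  C: 7
  H: 16
Molecular formula: C7H16.
Molar mass = 100.205 g/mol.
Mass from C: 7 × 12.011 = 84.077 g/mol.
%C = 84.077 / 100.205 × 100 = 83.90%.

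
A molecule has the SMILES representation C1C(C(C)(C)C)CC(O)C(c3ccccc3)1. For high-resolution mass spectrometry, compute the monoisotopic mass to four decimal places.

Atom tally by fragment:
  cyclopentane ring core → C:5 H:10
  (− 3 ring H displaced by substituents)
  + C(CH3)3 → C:4 H:9
  + OH → O:1 H:1
  + C6H5 → C:6 H:5
Element totals:
  C: 15
  H: 22
  O: 1
Molecular formula: C15H22O.
  M = 15(12.0) + 22(1.007825) + 15.994915
    = 180.000000 + 22.172150 + 15.994915 = 218.167065

218.1671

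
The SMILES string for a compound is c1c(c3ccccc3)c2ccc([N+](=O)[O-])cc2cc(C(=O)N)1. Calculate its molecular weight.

Atom tally by fragment:
  naphthalene ring system core → C:10 H:8
  (− 3 ring H displaced by substituents)
  + C6H5 → C:6 H:5
  + NO2 → N:1 O:2
  + CONH2 → C:1 H:2 O:1 N:1
Element totals:
  C: 17
  H: 12
  N: 2
  O: 3
Molecular formula: C17H12N2O3.
  M = 17(12.011) + 12(1.008) + 2(14.007) + 3(15.999)
    = 204.187 + 12.096 + 28.014 + 47.997 = 292.294

292.29 g/mol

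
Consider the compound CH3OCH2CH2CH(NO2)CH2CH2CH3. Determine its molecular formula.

C7H15NO3

Atom tally by fragment:
  CH3OCH2 → C:2 H:5 O:1
  CH2 → C:1 H:2
  CH(NO2) → C:1 H:1 N:1 O:2
  CH2 → C:1 H:2
  CH2 → C:1 H:2
  CH3 → C:1 H:3
Element totals:
  C: 7
  H: 15
  N: 1
  O: 3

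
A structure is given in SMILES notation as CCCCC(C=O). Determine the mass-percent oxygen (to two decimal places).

15.97%

Atom tally by fragment:
  CH3 → C:1 H:3
  CH2 → C:1 H:2
  CH2 → C:1 H:2
  CH2 → C:1 H:2
  CH2CHO → C:2 H:3 O:1
Element totals:
  C: 6
  H: 12
  O: 1
Molecular formula: C6H12O.
Molar mass = 100.161 g/mol.
Mass from O: 1 × 15.999 = 15.999 g/mol.
%O = 15.999 / 100.161 × 100 = 15.97%.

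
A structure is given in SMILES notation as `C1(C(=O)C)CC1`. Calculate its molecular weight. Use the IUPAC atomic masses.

Atom tally by fragment:
  cyclopropane ring core → C:3 H:6
  (− 1 ring H displaced by substituents)
  + COCH3 → C:2 H:3 O:1
Element totals:
  C: 5
  H: 8
  O: 1
Molecular formula: C5H8O.
  M = 5(12.011) + 8(1.008) + 15.999
    = 60.055 + 8.064 + 15.999 = 84.118

84.12 g/mol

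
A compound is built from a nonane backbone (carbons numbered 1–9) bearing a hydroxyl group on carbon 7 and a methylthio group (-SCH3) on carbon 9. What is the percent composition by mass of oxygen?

Atom tally by fragment:
  CH3 → C:1 H:3
  CH2 → C:1 H:2
  CH2 → C:1 H:2
  CH2 → C:1 H:2
  CH2 → C:1 H:2
  CH2 → C:1 H:2
  CH(OH) → C:1 H:2 O:1
  CH2 → C:1 H:2
  CH2SCH3 → C:2 H:5 S:1
Element totals:
  C: 10
  H: 22
  O: 1
  S: 1
Molecular formula: C10H22OS.
Molar mass = 190.345 g/mol.
Mass from O: 1 × 15.999 = 15.999 g/mol.
%O = 15.999 / 190.345 × 100 = 8.41%.

8.41%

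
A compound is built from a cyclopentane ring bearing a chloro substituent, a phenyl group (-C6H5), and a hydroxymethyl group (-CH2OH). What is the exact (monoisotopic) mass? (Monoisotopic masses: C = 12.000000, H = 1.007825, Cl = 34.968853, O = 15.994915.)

Atom tally by fragment:
  cyclopentane ring core → C:5 H:10
  (− 3 ring H displaced by substituents)
  + Cl → Cl:1
  + C6H5 → C:6 H:5
  + CH2OH → C:1 H:3 O:1
Element totals:
  C: 12
  H: 15
  Cl: 1
  O: 1
Molecular formula: C12H15ClO.
  M = 12(12.0) + 15(1.007825) + 34.968853 + 15.994915
    = 144.000000 + 15.117375 + 34.968853 + 15.994915 = 210.081143

210.0811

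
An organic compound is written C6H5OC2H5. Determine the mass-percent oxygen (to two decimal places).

13.10%

Element totals:
  C: 8
  H: 10
  O: 1
Molecular formula: C8H10O.
Molar mass = 122.167 g/mol.
Mass from O: 1 × 15.999 = 15.999 g/mol.
%O = 15.999 / 122.167 × 100 = 13.10%.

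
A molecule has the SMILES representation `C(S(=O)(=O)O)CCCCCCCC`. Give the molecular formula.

Atom tally by fragment:
  HO3SCH2 → C:1 H:3 S:1 O:3
  CH2 → C:1 H:2
  CH2 → C:1 H:2
  CH2 → C:1 H:2
  CH2 → C:1 H:2
  CH2 → C:1 H:2
  CH2 → C:1 H:2
  CH2 → C:1 H:2
  CH3 → C:1 H:3
Element totals:
  C: 9
  H: 20
  O: 3
  S: 1

C9H20O3S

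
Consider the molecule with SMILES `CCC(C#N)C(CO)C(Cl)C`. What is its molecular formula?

Atom tally by fragment:
  CH3 → C:1 H:3
  CH2 → C:1 H:2
  CH(CN) → C:2 H:1 N:1
  CH(CH2OH) → C:2 H:4 O:1
  CH(Cl) → C:1 H:1 Cl:1
  CH3 → C:1 H:3
Element totals:
  C: 8
  H: 14
  Cl: 1
  N: 1
  O: 1

C8H14ClNO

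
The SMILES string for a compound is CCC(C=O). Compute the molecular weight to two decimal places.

Atom tally by fragment:
  CH3 → C:1 H:3
  CH2 → C:1 H:2
  CH2CHO → C:2 H:3 O:1
Element totals:
  C: 4
  H: 8
  O: 1
Molecular formula: C4H8O.
  M = 4(12.011) + 8(1.008) + 15.999
    = 48.044 + 8.064 + 15.999 = 72.107

72.11 g/mol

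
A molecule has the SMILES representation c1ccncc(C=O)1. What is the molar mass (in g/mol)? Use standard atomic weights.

107.11 g/mol

Atom tally by fragment:
  pyridine ring core → C:5 H:5 N:1
  (− 1 ring H displaced by substituents)
  + CHO → C:1 H:1 O:1
Element totals:
  C: 6
  H: 5
  N: 1
  O: 1
Molecular formula: C6H5NO.
  M = 6(12.011) + 5(1.008) + 14.007 + 15.999
    = 72.066 + 5.040 + 14.007 + 15.999 = 107.112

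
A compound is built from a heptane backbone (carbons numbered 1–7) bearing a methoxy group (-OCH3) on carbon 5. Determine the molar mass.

Atom tally by fragment:
  CH3 → C:1 H:3
  CH2 → C:1 H:2
  CH2 → C:1 H:2
  CH2 → C:1 H:2
  CH(OCH3) → C:2 H:4 O:1
  CH2 → C:1 H:2
  CH3 → C:1 H:3
Element totals:
  C: 8
  H: 18
  O: 1
Molecular formula: C8H18O.
  M = 8(12.011) + 18(1.008) + 15.999
    = 96.088 + 18.144 + 15.999 = 130.231

130.23 g/mol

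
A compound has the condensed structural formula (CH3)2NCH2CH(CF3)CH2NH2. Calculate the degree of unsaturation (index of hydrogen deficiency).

0

Atom tally by fragment:
  (CH3)2NCH2 → C:3 H:8 N:1
  CH(CF3) → C:2 H:1 F:3
  CH2NH2 → C:1 H:4 N:1
Element totals:
  C: 6
  H: 13
  F: 3
  N: 2
Molecular formula: C6H13F3N2.
DoU = (2C + 2 + N − H − X) / 2 = (2·6 + 2 + 2 − 13 − 3) / 2 = 0.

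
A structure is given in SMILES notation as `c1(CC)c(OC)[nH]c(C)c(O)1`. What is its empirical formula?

Atom tally by fragment:
  pyrrole ring core → C:4 H:5 N:1
  (− 4 ring H displaced by substituents)
  + C2H5 → C:2 H:5
  + OCH3 → C:1 H:3 O:1
  + CH3 → C:1 H:3
  + OH → O:1 H:1
Element totals:
  C: 8
  H: 13
  N: 1
  O: 2
Molecular formula: C8H13NO2.
gcd of subscripts (8, 13, 1, 2) = 1, so the empirical formula equals the molecular formula.

C8H13NO2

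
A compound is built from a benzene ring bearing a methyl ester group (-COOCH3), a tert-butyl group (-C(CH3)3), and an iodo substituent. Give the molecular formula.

C12H15IO2

Atom tally by fragment:
  benzene ring core → C:6 H:6
  (− 3 ring H displaced by substituents)
  + COOCH3 → C:2 H:3 O:2
  + C(CH3)3 → C:4 H:9
  + I → I:1
Element totals:
  C: 12
  H: 15
  I: 1
  O: 2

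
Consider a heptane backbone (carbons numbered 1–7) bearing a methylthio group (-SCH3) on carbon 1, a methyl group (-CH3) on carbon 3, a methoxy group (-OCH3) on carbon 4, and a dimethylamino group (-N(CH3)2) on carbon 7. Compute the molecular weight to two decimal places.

Atom tally by fragment:
  CH3SCH2 → C:2 H:5 S:1
  CH2 → C:1 H:2
  CH(CH3) → C:2 H:4
  CH(OCH3) → C:2 H:4 O:1
  CH2 → C:1 H:2
  CH2 → C:1 H:2
  CH2N(CH3)2 → C:3 H:8 N:1
Element totals:
  C: 12
  H: 27
  N: 1
  O: 1
  S: 1
Molecular formula: C12H27NOS.
  M = 12(12.011) + 27(1.008) + 14.007 + 15.999 + 32.06
    = 144.132 + 27.216 + 14.007 + 15.999 + 32.060 = 233.414

233.41 g/mol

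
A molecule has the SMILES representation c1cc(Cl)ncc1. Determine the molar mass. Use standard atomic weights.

113.54 g/mol

Atom tally by fragment:
  pyridine ring core → C:5 H:5 N:1
  (− 1 ring H displaced by substituents)
  + Cl → Cl:1
Element totals:
  C: 5
  H: 4
  Cl: 1
  N: 1
Molecular formula: C5H4ClN.
  M = 5(12.011) + 4(1.008) + 35.45 + 14.007
    = 60.055 + 4.032 + 35.450 + 14.007 = 113.544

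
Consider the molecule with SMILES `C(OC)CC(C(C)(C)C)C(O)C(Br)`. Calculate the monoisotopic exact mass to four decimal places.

252.0725

Atom tally by fragment:
  CH3OCH2 → C:2 H:5 O:1
  CH2 → C:1 H:2
  CH(C(CH3)3) → C:5 H:10
  CH(OH) → C:1 H:2 O:1
  CH2Br → C:1 H:2 Br:1
Element totals:
  C: 10
  H: 21
  Br: 1
  O: 2
Molecular formula: C10H21BrO2.
  M = 10(12.0) + 21(1.007825) + 78.918338 + 2(15.994915)
    = 120.000000 + 21.164325 + 78.918338 + 31.989830 = 252.072493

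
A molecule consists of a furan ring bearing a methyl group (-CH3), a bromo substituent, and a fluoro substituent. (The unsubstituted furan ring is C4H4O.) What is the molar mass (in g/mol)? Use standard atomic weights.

Atom tally by fragment:
  furan ring core → C:4 H:4 O:1
  (− 3 ring H displaced by substituents)
  + CH3 → C:1 H:3
  + Br → Br:1
  + F → F:1
Element totals:
  C: 5
  H: 4
  Br: 1
  F: 1
  O: 1
Molecular formula: C5H4BrFO.
  M = 5(12.011) + 4(1.008) + 79.904 + 18.998 + 15.999
    = 60.055 + 4.032 + 79.904 + 18.998 + 15.999 = 178.988

178.99 g/mol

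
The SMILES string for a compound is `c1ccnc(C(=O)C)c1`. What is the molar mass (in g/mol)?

121.14 g/mol

Atom tally by fragment:
  pyridine ring core → C:5 H:5 N:1
  (− 1 ring H displaced by substituents)
  + COCH3 → C:2 H:3 O:1
Element totals:
  C: 7
  H: 7
  N: 1
  O: 1
Molecular formula: C7H7NO.
  M = 7(12.011) + 7(1.008) + 14.007 + 15.999
    = 84.077 + 7.056 + 14.007 + 15.999 = 121.139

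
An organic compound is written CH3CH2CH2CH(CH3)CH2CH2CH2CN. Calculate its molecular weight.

139.24 g/mol

Atom tally by fragment:
  CH3 → C:1 H:3
  CH2 → C:1 H:2
  CH2 → C:1 H:2
  CH(CH3) → C:2 H:4
  CH2 → C:1 H:2
  CH2 → C:1 H:2
  CH2CN → C:2 H:2 N:1
Element totals:
  C: 9
  H: 17
  N: 1
Molecular formula: C9H17N.
  M = 9(12.011) + 17(1.008) + 14.007
    = 108.099 + 17.136 + 14.007 = 139.242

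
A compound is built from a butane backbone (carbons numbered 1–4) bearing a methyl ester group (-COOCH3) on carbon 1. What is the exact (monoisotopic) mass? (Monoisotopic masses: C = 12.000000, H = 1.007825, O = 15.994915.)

116.0837

Atom tally by fragment:
  CH3OOCCH2 → C:3 H:5 O:2
  CH2 → C:1 H:2
  CH2 → C:1 H:2
  CH3 → C:1 H:3
Element totals:
  C: 6
  H: 12
  O: 2
Molecular formula: C6H12O2.
  M = 6(12.0) + 12(1.007825) + 2(15.994915)
    = 72.000000 + 12.093900 + 31.989830 = 116.083730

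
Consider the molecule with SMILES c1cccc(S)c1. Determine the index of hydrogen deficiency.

Atom tally by fragment:
  benzene ring core → C:6 H:6
  (− 1 ring H displaced by substituents)
  + SH → S:1 H:1
Element totals:
  C: 6
  H: 6
  S: 1
Molecular formula: C6H6S.
DoU = (2C + 2 + N − H − X) / 2 = (2·6 + 2 + 0 − 6 − 0) / 2 = 4.

4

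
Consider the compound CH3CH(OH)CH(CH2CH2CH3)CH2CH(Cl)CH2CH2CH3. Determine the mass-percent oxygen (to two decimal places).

7.74%

Atom tally by fragment:
  CH3 → C:1 H:3
  CH(OH) → C:1 H:2 O:1
  CH(CH2CH2CH3) → C:4 H:8
  CH2 → C:1 H:2
  CH(Cl) → C:1 H:1 Cl:1
  CH2 → C:1 H:2
  CH2 → C:1 H:2
  CH3 → C:1 H:3
Element totals:
  C: 11
  H: 23
  Cl: 1
  O: 1
Molecular formula: C11H23ClO.
Molar mass = 206.754 g/mol.
Mass from O: 1 × 15.999 = 15.999 g/mol.
%O = 15.999 / 206.754 × 100 = 7.74%.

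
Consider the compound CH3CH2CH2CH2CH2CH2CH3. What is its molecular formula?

C7H16

Element totals:
  C: 7
  H: 16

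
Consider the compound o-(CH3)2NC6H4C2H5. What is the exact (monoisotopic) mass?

149.1204

Element totals:
  C: 10
  H: 15
  N: 1
Molecular formula: C10H15N.
  M = 10(12.0) + 15(1.007825) + 14.003074
    = 120.000000 + 15.117375 + 14.003074 = 149.120449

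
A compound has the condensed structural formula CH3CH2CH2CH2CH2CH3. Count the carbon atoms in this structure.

6

Atom tally by fragment:
  CH3 → C:1 H:3
  CH2 → C:1 H:2
  CH2 → C:1 H:2
  CH2 → C:1 H:2
  CH2 → C:1 H:2
  CH3 → C:1 H:3
Element totals:
  C: 6
  H: 14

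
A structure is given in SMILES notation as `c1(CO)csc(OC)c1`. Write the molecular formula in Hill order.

Atom tally by fragment:
  thiophene ring core → C:4 H:4 S:1
  (− 2 ring H displaced by substituents)
  + CH2OH → C:1 H:3 O:1
  + OCH3 → C:1 H:3 O:1
Element totals:
  C: 6
  H: 8
  O: 2
  S: 1

C6H8O2S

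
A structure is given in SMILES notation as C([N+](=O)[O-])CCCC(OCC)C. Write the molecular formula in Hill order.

Atom tally by fragment:
  O2NCH2 → C:1 H:2 N:1 O:2
  CH2 → C:1 H:2
  CH2 → C:1 H:2
  CH2 → C:1 H:2
  CH(OC2H5) → C:3 H:6 O:1
  CH3 → C:1 H:3
Element totals:
  C: 8
  H: 17
  N: 1
  O: 3

C8H17NO3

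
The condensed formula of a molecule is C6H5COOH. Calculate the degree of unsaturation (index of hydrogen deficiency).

Element totals:
  C: 7
  H: 6
  O: 2
Molecular formula: C7H6O2.
DoU = (2C + 2 + N − H − X) / 2 = (2·7 + 2 + 0 − 6 − 0) / 2 = 5.

5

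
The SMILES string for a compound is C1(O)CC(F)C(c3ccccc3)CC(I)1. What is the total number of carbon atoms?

Atom tally by fragment:
  cyclohexane ring core → C:6 H:12
  (− 4 ring H displaced by substituents)
  + OH → O:1 H:1
  + F → F:1
  + C6H5 → C:6 H:5
  + I → I:1
Element totals:
  C: 12
  H: 14
  F: 1
  I: 1
  O: 1

12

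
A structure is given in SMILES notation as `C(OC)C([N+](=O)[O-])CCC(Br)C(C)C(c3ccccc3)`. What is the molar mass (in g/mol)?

344.25 g/mol

Atom tally by fragment:
  CH3OCH2 → C:2 H:5 O:1
  CH(NO2) → C:1 H:1 N:1 O:2
  CH2 → C:1 H:2
  CH2 → C:1 H:2
  CH(Br) → C:1 H:1 Br:1
  CH(CH3) → C:2 H:4
  CH2C6H5 → C:7 H:7
Element totals:
  C: 15
  H: 22
  Br: 1
  N: 1
  O: 3
Molecular formula: C15H22BrNO3.
  M = 15(12.011) + 22(1.008) + 79.904 + 14.007 + 3(15.999)
    = 180.165 + 22.176 + 79.904 + 14.007 + 47.997 = 344.249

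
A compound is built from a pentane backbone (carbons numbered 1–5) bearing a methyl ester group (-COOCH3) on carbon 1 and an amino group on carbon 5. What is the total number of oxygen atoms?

2

Atom tally by fragment:
  CH3OOCCH2 → C:3 H:5 O:2
  CH2 → C:1 H:2
  CH2 → C:1 H:2
  CH2 → C:1 H:2
  CH2NH2 → C:1 H:4 N:1
Element totals:
  C: 7
  H: 15
  N: 1
  O: 2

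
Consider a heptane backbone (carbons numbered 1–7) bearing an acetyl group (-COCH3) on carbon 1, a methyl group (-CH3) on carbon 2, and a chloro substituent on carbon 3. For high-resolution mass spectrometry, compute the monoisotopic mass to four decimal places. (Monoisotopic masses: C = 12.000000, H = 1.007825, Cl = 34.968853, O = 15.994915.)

Atom tally by fragment:
  CH3COCH2 → C:3 H:5 O:1
  CH(CH3) → C:2 H:4
  CH(Cl) → C:1 H:1 Cl:1
  CH2 → C:1 H:2
  CH2 → C:1 H:2
  CH2 → C:1 H:2
  CH3 → C:1 H:3
Element totals:
  C: 10
  H: 19
  Cl: 1
  O: 1
Molecular formula: C10H19ClO.
  M = 10(12.0) + 19(1.007825) + 34.968853 + 15.994915
    = 120.000000 + 19.148675 + 34.968853 + 15.994915 = 190.112443

190.1124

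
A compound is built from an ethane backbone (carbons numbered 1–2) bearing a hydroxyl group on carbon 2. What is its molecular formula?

Atom tally by fragment:
  CH3 → C:1 H:3
  CH2OH → C:1 H:3 O:1
Element totals:
  C: 2
  H: 6
  O: 1

C2H6O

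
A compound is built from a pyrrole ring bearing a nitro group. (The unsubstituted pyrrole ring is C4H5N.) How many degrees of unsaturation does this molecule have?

4

Atom tally by fragment:
  pyrrole ring core → C:4 H:5 N:1
  (− 1 ring H displaced by substituents)
  + NO2 → N:1 O:2
Element totals:
  C: 4
  H: 4
  N: 2
  O: 2
Molecular formula: C4H4N2O2.
DoU = (2C + 2 + N − H − X) / 2 = (2·4 + 2 + 2 − 4 − 0) / 2 = 4.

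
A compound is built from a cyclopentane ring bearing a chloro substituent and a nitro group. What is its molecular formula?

C5H8ClNO2

Atom tally by fragment:
  cyclopentane ring core → C:5 H:10
  (− 2 ring H displaced by substituents)
  + Cl → Cl:1
  + NO2 → N:1 O:2
Element totals:
  C: 5
  H: 8
  Cl: 1
  N: 1
  O: 2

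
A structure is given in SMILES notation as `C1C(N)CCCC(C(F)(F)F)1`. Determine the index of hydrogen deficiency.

Atom tally by fragment:
  cyclohexane ring core → C:6 H:12
  (− 2 ring H displaced by substituents)
  + NH2 → N:1 H:2
  + CF3 → C:1 F:3
Element totals:
  C: 7
  H: 12
  F: 3
  N: 1
Molecular formula: C7H12F3N.
DoU = (2C + 2 + N − H − X) / 2 = (2·7 + 2 + 1 − 12 − 3) / 2 = 1.

1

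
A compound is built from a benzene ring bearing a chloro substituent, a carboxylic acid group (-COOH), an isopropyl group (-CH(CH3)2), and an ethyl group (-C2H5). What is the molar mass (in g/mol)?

226.70 g/mol

Atom tally by fragment:
  benzene ring core → C:6 H:6
  (− 4 ring H displaced by substituents)
  + Cl → Cl:1
  + COOH → C:1 H:1 O:2
  + CH(CH3)2 → C:3 H:7
  + C2H5 → C:2 H:5
Element totals:
  C: 12
  H: 15
  Cl: 1
  O: 2
Molecular formula: C12H15ClO2.
  M = 12(12.011) + 15(1.008) + 35.45 + 2(15.999)
    = 144.132 + 15.120 + 35.450 + 31.998 = 226.700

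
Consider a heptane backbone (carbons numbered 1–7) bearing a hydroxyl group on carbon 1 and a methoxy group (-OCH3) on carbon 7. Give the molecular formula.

Atom tally by fragment:
  HOCH2 → C:1 H:3 O:1
  CH2 → C:1 H:2
  CH2 → C:1 H:2
  CH2 → C:1 H:2
  CH2 → C:1 H:2
  CH2 → C:1 H:2
  CH2OCH3 → C:2 H:5 O:1
Element totals:
  C: 8
  H: 18
  O: 2

C8H18O2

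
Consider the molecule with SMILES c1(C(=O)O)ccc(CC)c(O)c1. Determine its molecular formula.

C9H10O3

Atom tally by fragment:
  benzene ring core → C:6 H:6
  (− 3 ring H displaced by substituents)
  + COOH → C:1 H:1 O:2
  + C2H5 → C:2 H:5
  + OH → O:1 H:1
Element totals:
  C: 9
  H: 10
  O: 3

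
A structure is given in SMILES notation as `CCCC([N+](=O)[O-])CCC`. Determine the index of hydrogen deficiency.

Atom tally by fragment:
  CH3 → C:1 H:3
  CH2 → C:1 H:2
  CH2 → C:1 H:2
  CH(NO2) → C:1 H:1 N:1 O:2
  CH2 → C:1 H:2
  CH2 → C:1 H:2
  CH3 → C:1 H:3
Element totals:
  C: 7
  H: 15
  N: 1
  O: 2
Molecular formula: C7H15NO2.
DoU = (2C + 2 + N − H − X) / 2 = (2·7 + 2 + 1 − 15 − 0) / 2 = 1.

1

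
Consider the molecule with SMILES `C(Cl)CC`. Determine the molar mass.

Atom tally by fragment:
  ClCH2 → C:1 H:2 Cl:1
  CH2 → C:1 H:2
  CH3 → C:1 H:3
Element totals:
  C: 3
  H: 7
  Cl: 1
Molecular formula: C3H7Cl.
  M = 3(12.011) + 7(1.008) + 35.45
    = 36.033 + 7.056 + 35.450 = 78.539

78.54 g/mol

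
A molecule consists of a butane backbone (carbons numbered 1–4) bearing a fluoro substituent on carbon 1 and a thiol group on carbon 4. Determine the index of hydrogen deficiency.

Atom tally by fragment:
  FCH2 → C:1 H:2 F:1
  CH2 → C:1 H:2
  CH2 → C:1 H:2
  CH2SH → C:1 H:3 S:1
Element totals:
  C: 4
  H: 9
  F: 1
  S: 1
Molecular formula: C4H9FS.
DoU = (2C + 2 + N − H − X) / 2 = (2·4 + 2 + 0 − 9 − 1) / 2 = 0.

0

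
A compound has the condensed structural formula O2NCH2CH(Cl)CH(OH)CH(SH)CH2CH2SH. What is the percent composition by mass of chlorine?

14.43%

Atom tally by fragment:
  O2NCH2 → C:1 H:2 N:1 O:2
  CH(Cl) → C:1 H:1 Cl:1
  CH(OH) → C:1 H:2 O:1
  CH(SH) → C:1 H:2 S:1
  CH2 → C:1 H:2
  CH2SH → C:1 H:3 S:1
Element totals:
  C: 6
  H: 12
  Cl: 1
  N: 1
  O: 3
  S: 2
Molecular formula: C6H12ClNO3S2.
Molar mass = 245.736 g/mol.
Mass from Cl: 1 × 35.45 = 35.450 g/mol.
%Cl = 35.450 / 245.736 × 100 = 14.43%.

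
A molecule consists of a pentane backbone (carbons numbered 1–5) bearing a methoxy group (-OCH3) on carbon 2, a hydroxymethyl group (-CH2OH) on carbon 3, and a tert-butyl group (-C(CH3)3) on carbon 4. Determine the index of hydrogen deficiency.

Atom tally by fragment:
  CH3 → C:1 H:3
  CH(OCH3) → C:2 H:4 O:1
  CH(CH2OH) → C:2 H:4 O:1
  CH(C(CH3)3) → C:5 H:10
  CH3 → C:1 H:3
Element totals:
  C: 11
  H: 24
  O: 2
Molecular formula: C11H24O2.
DoU = (2C + 2 + N − H − X) / 2 = (2·11 + 2 + 0 − 24 − 0) / 2 = 0.

0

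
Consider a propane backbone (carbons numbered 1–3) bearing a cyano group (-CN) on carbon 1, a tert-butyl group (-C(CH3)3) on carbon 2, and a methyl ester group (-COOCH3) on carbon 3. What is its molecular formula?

Atom tally by fragment:
  NCCH2 → C:2 H:2 N:1
  CH(C(CH3)3) → C:5 H:10
  CH2COOCH3 → C:3 H:5 O:2
Element totals:
  C: 10
  H: 17
  N: 1
  O: 2

C10H17NO2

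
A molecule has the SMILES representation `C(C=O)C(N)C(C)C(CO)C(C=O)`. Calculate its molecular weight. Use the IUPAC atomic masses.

187.24 g/mol

Atom tally by fragment:
  OHCCH2 → C:2 H:3 O:1
  CH(NH2) → C:1 H:3 N:1
  CH(CH3) → C:2 H:4
  CH(CH2OH) → C:2 H:4 O:1
  CH2CHO → C:2 H:3 O:1
Element totals:
  C: 9
  H: 17
  N: 1
  O: 3
Molecular formula: C9H17NO3.
  M = 9(12.011) + 17(1.008) + 14.007 + 3(15.999)
    = 108.099 + 17.136 + 14.007 + 47.997 = 187.239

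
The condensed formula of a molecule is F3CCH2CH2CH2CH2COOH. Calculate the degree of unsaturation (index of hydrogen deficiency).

Atom tally by fragment:
  F3CCH2 → C:2 H:2 F:3
  CH2 → C:1 H:2
  CH2 → C:1 H:2
  CH2COOH → C:2 H:3 O:2
Element totals:
  C: 6
  H: 9
  F: 3
  O: 2
Molecular formula: C6H9F3O2.
DoU = (2C + 2 + N − H − X) / 2 = (2·6 + 2 + 0 − 9 − 3) / 2 = 1.

1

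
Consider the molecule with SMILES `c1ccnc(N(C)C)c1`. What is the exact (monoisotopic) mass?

Atom tally by fragment:
  pyridine ring core → C:5 H:5 N:1
  (− 1 ring H displaced by substituents)
  + N(CH3)2 → N:1 C:2 H:6
Element totals:
  C: 7
  H: 10
  N: 2
Molecular formula: C7H10N2.
  M = 7(12.0) + 10(1.007825) + 2(14.003074)
    = 84.000000 + 10.078250 + 28.006148 = 122.084398

122.0844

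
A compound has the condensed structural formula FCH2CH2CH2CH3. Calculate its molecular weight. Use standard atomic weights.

76.11 g/mol

Atom tally by fragment:
  FCH2 → C:1 H:2 F:1
  CH2 → C:1 H:2
  CH2 → C:1 H:2
  CH3 → C:1 H:3
Element totals:
  C: 4
  H: 9
  F: 1
Molecular formula: C4H9F.
  M = 4(12.011) + 9(1.008) + 18.998
    = 48.044 + 9.072 + 18.998 = 76.114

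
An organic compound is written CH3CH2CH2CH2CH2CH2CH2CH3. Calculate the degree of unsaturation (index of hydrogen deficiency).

Atom tally by fragment:
  CH3 → C:1 H:3
  CH2 → C:1 H:2
  CH2 → C:1 H:2
  CH2 → C:1 H:2
  CH2 → C:1 H:2
  CH2 → C:1 H:2
  CH2 → C:1 H:2
  CH3 → C:1 H:3
Element totals:
  C: 8
  H: 18
Molecular formula: C8H18.
DoU = (2C + 2 + N − H − X) / 2 = (2·8 + 2 + 0 − 18 − 0) / 2 = 0.

0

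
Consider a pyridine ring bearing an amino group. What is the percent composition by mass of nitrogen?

Atom tally by fragment:
  pyridine ring core → C:5 H:5 N:1
  (− 1 ring H displaced by substituents)
  + NH2 → N:1 H:2
Element totals:
  C: 5
  H: 6
  N: 2
Molecular formula: C5H6N2.
Molar mass = 94.117 g/mol.
Mass from N: 2 × 14.007 = 28.014 g/mol.
%N = 28.014 / 94.117 × 100 = 29.77%.

29.77%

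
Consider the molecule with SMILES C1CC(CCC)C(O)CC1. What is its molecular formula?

C9H18O

Atom tally by fragment:
  cyclohexane ring core → C:6 H:12
  (− 2 ring H displaced by substituents)
  + CH2CH2CH3 → C:3 H:7
  + OH → O:1 H:1
Element totals:
  C: 9
  H: 18
  O: 1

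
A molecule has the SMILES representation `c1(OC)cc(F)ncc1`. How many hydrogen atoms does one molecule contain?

Atom tally by fragment:
  pyridine ring core → C:5 H:5 N:1
  (− 2 ring H displaced by substituents)
  + OCH3 → C:1 H:3 O:1
  + F → F:1
Element totals:
  C: 6
  H: 6
  F: 1
  N: 1
  O: 1

6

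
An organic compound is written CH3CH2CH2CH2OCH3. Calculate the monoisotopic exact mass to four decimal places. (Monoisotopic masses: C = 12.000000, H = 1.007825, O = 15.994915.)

Element totals:
  C: 5
  H: 12
  O: 1
Molecular formula: C5H12O.
  M = 5(12.0) + 12(1.007825) + 15.994915
    = 60.000000 + 12.093900 + 15.994915 = 88.088815

88.0888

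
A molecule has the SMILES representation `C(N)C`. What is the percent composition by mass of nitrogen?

Atom tally by fragment:
  H2NCH2 → C:1 H:4 N:1
  CH3 → C:1 H:3
Element totals:
  C: 2
  H: 7
  N: 1
Molecular formula: C2H7N.
Molar mass = 45.085 g/mol.
Mass from N: 1 × 14.007 = 14.007 g/mol.
%N = 14.007 / 45.085 × 100 = 31.07%.

31.07%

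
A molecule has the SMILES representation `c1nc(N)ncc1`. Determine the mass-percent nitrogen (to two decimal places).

44.18%

Atom tally by fragment:
  pyrimidine ring core → C:4 H:4 N:2
  (− 1 ring H displaced by substituents)
  + NH2 → N:1 H:2
Element totals:
  C: 4
  H: 5
  N: 3
Molecular formula: C4H5N3.
Molar mass = 95.105 g/mol.
Mass from N: 3 × 14.007 = 42.021 g/mol.
%N = 42.021 / 95.105 × 100 = 44.18%.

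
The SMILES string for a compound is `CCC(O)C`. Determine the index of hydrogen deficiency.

0

Atom tally by fragment:
  CH3 → C:1 H:3
  CH2 → C:1 H:2
  CH(OH) → C:1 H:2 O:1
  CH3 → C:1 H:3
Element totals:
  C: 4
  H: 10
  O: 1
Molecular formula: C4H10O.
DoU = (2C + 2 + N − H − X) / 2 = (2·4 + 2 + 0 − 10 − 0) / 2 = 0.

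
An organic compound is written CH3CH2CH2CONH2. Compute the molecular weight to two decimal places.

87.12 g/mol

Atom tally by fragment:
  CH3 → C:1 H:3
  CH2 → C:1 H:2
  CH2CONH2 → C:2 H:4 O:1 N:1
Element totals:
  C: 4
  H: 9
  N: 1
  O: 1
Molecular formula: C4H9NO.
  M = 4(12.011) + 9(1.008) + 14.007 + 15.999
    = 48.044 + 9.072 + 14.007 + 15.999 = 87.122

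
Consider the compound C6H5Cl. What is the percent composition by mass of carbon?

Element totals:
  C: 6
  H: 5
  Cl: 1
Molecular formula: C6H5Cl.
Molar mass = 112.556 g/mol.
Mass from C: 6 × 12.011 = 72.066 g/mol.
%C = 72.066 / 112.556 × 100 = 64.03%.

64.03%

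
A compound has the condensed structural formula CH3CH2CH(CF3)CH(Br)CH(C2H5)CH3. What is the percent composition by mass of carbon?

Element totals:
  C: 9
  H: 16
  Br: 1
  F: 3
Molecular formula: C9H16BrF3.
Molar mass = 261.125 g/mol.
Mass from C: 9 × 12.011 = 108.099 g/mol.
%C = 108.099 / 261.125 × 100 = 41.40%.

41.40%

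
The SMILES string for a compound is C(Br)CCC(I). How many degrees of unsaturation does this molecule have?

Atom tally by fragment:
  BrCH2 → C:1 H:2 Br:1
  CH2 → C:1 H:2
  CH2 → C:1 H:2
  CH2I → C:1 H:2 I:1
Element totals:
  C: 4
  H: 8
  Br: 1
  I: 1
Molecular formula: C4H8BrI.
DoU = (2C + 2 + N − H − X) / 2 = (2·4 + 2 + 0 − 8 − 2) / 2 = 0.

0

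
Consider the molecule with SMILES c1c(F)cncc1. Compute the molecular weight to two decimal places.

Atom tally by fragment:
  pyridine ring core → C:5 H:5 N:1
  (− 1 ring H displaced by substituents)
  + F → F:1
Element totals:
  C: 5
  H: 4
  F: 1
  N: 1
Molecular formula: C5H4FN.
  M = 5(12.011) + 4(1.008) + 18.998 + 14.007
    = 60.055 + 4.032 + 18.998 + 14.007 = 97.092

97.09 g/mol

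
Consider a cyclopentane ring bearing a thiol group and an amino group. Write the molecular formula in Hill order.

C5H11NS

Atom tally by fragment:
  cyclopentane ring core → C:5 H:10
  (− 2 ring H displaced by substituents)
  + SH → S:1 H:1
  + NH2 → N:1 H:2
Element totals:
  C: 5
  H: 11
  N: 1
  S: 1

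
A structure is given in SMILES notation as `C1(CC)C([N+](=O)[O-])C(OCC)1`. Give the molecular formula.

C7H13NO3

Atom tally by fragment:
  cyclopropane ring core → C:3 H:6
  (− 3 ring H displaced by substituents)
  + C2H5 → C:2 H:5
  + NO2 → N:1 O:2
  + OC2H5 → C:2 H:5 O:1
Element totals:
  C: 7
  H: 13
  N: 1
  O: 3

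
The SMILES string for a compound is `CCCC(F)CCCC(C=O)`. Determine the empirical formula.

C9H17FO

Atom tally by fragment:
  CH3 → C:1 H:3
  CH2 → C:1 H:2
  CH2 → C:1 H:2
  CH(F) → C:1 H:1 F:1
  CH2 → C:1 H:2
  CH2 → C:1 H:2
  CH2 → C:1 H:2
  CH2CHO → C:2 H:3 O:1
Element totals:
  C: 9
  H: 17
  F: 1
  O: 1
Molecular formula: C9H17FO.
gcd of subscripts (9, 1, 17, 1) = 1, so the empirical formula equals the molecular formula.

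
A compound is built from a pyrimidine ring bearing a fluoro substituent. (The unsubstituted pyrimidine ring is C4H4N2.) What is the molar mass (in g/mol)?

98.08 g/mol

Atom tally by fragment:
  pyrimidine ring core → C:4 H:4 N:2
  (− 1 ring H displaced by substituents)
  + F → F:1
Element totals:
  C: 4
  H: 3
  F: 1
  N: 2
Molecular formula: C4H3FN2.
  M = 4(12.011) + 3(1.008) + 18.998 + 2(14.007)
    = 48.044 + 3.024 + 18.998 + 28.014 = 98.080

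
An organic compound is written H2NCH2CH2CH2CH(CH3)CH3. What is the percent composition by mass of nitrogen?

13.84%

Atom tally by fragment:
  H2NCH2 → C:1 H:4 N:1
  CH2 → C:1 H:2
  CH2 → C:1 H:2
  CH(CH3) → C:2 H:4
  CH3 → C:1 H:3
Element totals:
  C: 6
  H: 15
  N: 1
Molecular formula: C6H15N.
Molar mass = 101.193 g/mol.
Mass from N: 1 × 14.007 = 14.007 g/mol.
%N = 14.007 / 101.193 × 100 = 13.84%.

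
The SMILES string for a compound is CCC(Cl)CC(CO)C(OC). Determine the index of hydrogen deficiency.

Atom tally by fragment:
  CH3 → C:1 H:3
  CH2 → C:1 H:2
  CH(Cl) → C:1 H:1 Cl:1
  CH2 → C:1 H:2
  CH(CH2OH) → C:2 H:4 O:1
  CH2OCH3 → C:2 H:5 O:1
Element totals:
  C: 8
  H: 17
  Cl: 1
  O: 2
Molecular formula: C8H17ClO2.
DoU = (2C + 2 + N − H − X) / 2 = (2·8 + 2 + 0 − 17 − 1) / 2 = 0.

0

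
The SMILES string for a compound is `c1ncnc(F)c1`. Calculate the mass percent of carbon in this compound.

48.98%

Atom tally by fragment:
  pyrimidine ring core → C:4 H:4 N:2
  (− 1 ring H displaced by substituents)
  + F → F:1
Element totals:
  C: 4
  H: 3
  F: 1
  N: 2
Molecular formula: C4H3FN2.
Molar mass = 98.080 g/mol.
Mass from C: 4 × 12.011 = 48.044 g/mol.
%C = 48.044 / 98.080 × 100 = 48.98%.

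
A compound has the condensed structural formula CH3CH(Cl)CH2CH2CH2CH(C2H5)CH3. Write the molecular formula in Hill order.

Atom tally by fragment:
  CH3 → C:1 H:3
  CH(Cl) → C:1 H:1 Cl:1
  CH2 → C:1 H:2
  CH2 → C:1 H:2
  CH2 → C:1 H:2
  CH(C2H5) → C:3 H:6
  CH3 → C:1 H:3
Element totals:
  C: 9
  H: 19
  Cl: 1

C9H19Cl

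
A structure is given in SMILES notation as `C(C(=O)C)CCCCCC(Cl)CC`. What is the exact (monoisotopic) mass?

204.1281

Atom tally by fragment:
  CH3COCH2 → C:3 H:5 O:1
  CH2 → C:1 H:2
  CH2 → C:1 H:2
  CH2 → C:1 H:2
  CH2 → C:1 H:2
  CH2 → C:1 H:2
  CH(Cl) → C:1 H:1 Cl:1
  CH2 → C:1 H:2
  CH3 → C:1 H:3
Element totals:
  C: 11
  H: 21
  Cl: 1
  O: 1
Molecular formula: C11H21ClO.
  M = 11(12.0) + 21(1.007825) + 34.968853 + 15.994915
    = 132.000000 + 21.164325 + 34.968853 + 15.994915 = 204.128093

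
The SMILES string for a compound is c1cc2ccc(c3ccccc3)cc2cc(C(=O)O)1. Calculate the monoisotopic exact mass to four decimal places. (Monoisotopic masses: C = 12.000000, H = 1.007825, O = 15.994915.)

248.0837

Atom tally by fragment:
  naphthalene ring system core → C:10 H:8
  (− 2 ring H displaced by substituents)
  + C6H5 → C:6 H:5
  + COOH → C:1 H:1 O:2
Element totals:
  C: 17
  H: 12
  O: 2
Molecular formula: C17H12O2.
  M = 17(12.0) + 12(1.007825) + 2(15.994915)
    = 204.000000 + 12.093900 + 31.989830 = 248.083730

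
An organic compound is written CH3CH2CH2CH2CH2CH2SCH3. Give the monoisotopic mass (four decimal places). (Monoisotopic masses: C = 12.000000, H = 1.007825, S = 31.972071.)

132.0973

Atom tally by fragment:
  CH3 → C:1 H:3
  CH2 → C:1 H:2
  CH2 → C:1 H:2
  CH2 → C:1 H:2
  CH2 → C:1 H:2
  CH2SCH3 → C:2 H:5 S:1
Element totals:
  C: 7
  H: 16
  S: 1
Molecular formula: C7H16S.
  M = 7(12.0) + 16(1.007825) + 31.972071
    = 84.000000 + 16.125200 + 31.972071 = 132.097271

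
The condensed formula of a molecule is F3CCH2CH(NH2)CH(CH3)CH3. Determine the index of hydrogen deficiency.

0

Element totals:
  C: 6
  H: 12
  F: 3
  N: 1
Molecular formula: C6H12F3N.
DoU = (2C + 2 + N − H − X) / 2 = (2·6 + 2 + 1 − 12 − 3) / 2 = 0.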